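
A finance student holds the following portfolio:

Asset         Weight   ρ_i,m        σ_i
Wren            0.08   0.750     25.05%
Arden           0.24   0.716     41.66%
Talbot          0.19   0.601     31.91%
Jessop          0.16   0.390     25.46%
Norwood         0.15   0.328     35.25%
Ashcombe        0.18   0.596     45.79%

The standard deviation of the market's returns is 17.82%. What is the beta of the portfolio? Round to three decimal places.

β_Wren = 0.750 × 25.05% / 17.82% = 1.0543
β_Arden = 0.716 × 41.66% / 17.82% = 1.6739
β_Talbot = 0.601 × 31.91% / 17.82% = 1.0762
β_Jessop = 0.390 × 25.46% / 17.82% = 0.5572
β_Norwood = 0.328 × 35.25% / 17.82% = 0.6488
β_Ashcombe = 0.596 × 45.79% / 17.82% = 1.5315
β_P = Σ w_i β_i = 0.08×1.0543 + 0.24×1.6739 + 0.19×1.0762 + 0.16×0.5572 + 0.15×0.6488 + 0.18×1.5315 = 1.1527

1.153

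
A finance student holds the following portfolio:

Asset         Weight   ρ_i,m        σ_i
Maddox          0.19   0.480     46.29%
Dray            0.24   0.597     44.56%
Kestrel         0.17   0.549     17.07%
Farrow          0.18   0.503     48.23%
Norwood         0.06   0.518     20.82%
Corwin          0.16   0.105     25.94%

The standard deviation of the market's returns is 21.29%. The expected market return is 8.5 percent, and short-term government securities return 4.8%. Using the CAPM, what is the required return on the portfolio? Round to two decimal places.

β_Maddox = 0.480 × 46.29% / 21.29% = 1.0436
β_Dray = 0.597 × 44.56% / 21.29% = 1.2495
β_Kestrel = 0.549 × 17.07% / 21.29% = 0.4402
β_Farrow = 0.503 × 48.23% / 21.29% = 1.1395
β_Norwood = 0.518 × 20.82% / 21.29% = 0.5066
β_Corwin = 0.105 × 25.94% / 21.29% = 0.1279
β_P = Σ w_i β_i = 0.19×1.0436 + 0.24×1.2495 + 0.17×0.4402 + 0.18×1.1395 + 0.06×0.5066 + 0.16×0.1279 = 0.8290
MRP = 8.5% − 4.8% = 3.70%
E(R_P) = R_f + β_P × MRP = 4.8% + 0.8290 × 3.7% = 7.87%

7.87%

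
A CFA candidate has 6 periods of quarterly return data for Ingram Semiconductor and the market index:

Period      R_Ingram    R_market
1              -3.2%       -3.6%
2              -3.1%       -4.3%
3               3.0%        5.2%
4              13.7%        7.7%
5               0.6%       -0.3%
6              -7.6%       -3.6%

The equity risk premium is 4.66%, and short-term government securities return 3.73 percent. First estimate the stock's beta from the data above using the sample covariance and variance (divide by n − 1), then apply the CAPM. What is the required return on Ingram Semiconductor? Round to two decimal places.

Mean R_i = (-3.2 − 3.1 + 3.0 + 13.7 + 0.6 − 7.6) / 6 = 0.5667%
Mean R_m = (-3.6 − 4.3 + 5.2 + 7.7 − 0.3 − 3.6) / 6 = 0.1833%
Σ(R_i − R̄_i)(R_m − R̄_m) = 172.4967  ⇒  Cov = 172.4967 / 5 = 34.4993
Σ(R_m − R̄_m)² = 130.6283  ⇒  Var(R_m) = 130.6283 / 5 = 26.1257
β = Cov / Var(R_m) = 34.4993 / 26.1257 = 1.3205
E(R) = R_f + β × MRP = 3.73% + 1.3205 × 4.66% = 9.88%

9.88%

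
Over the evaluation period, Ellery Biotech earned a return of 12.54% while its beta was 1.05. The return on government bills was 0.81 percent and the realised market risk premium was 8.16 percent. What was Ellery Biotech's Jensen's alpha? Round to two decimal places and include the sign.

+3.16%

CAPM benchmark = R_f + β(R_m − R_f) = 0.81% + 1.05 × 8.16% = 9.3780%
α = actual − benchmark = 12.54% − 9.3780% = +3.16%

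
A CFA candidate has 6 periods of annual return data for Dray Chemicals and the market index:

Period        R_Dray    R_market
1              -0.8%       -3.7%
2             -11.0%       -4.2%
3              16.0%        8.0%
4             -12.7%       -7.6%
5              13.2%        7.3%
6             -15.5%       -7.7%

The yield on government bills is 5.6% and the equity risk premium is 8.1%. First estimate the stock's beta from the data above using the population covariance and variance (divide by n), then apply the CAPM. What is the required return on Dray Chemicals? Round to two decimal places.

Mean R_i = (-0.8 − 11.0 + 16.0 − 12.7 + 13.2 − 15.5) / 6 = -1.8000%
Mean R_m = (-3.7 − 4.2 + 8.0 − 7.6 + 7.3 − 7.7) / 6 = -1.3167%
Σ(R_i − R̄_i)(R_m − R̄_m) = 475.1700  ⇒  Cov = 475.1700 / 6 = 79.1950
Σ(R_m − R̄_m)² = 255.2683  ⇒  Var(R_m) = 255.2683 / 6 = 42.5447
β = Cov / Var(R_m) = 79.1950 / 42.5447 = 1.8615
E(R) = R_f + β × MRP = 5.6% + 1.8615 × 8.1% = 20.68%

20.68%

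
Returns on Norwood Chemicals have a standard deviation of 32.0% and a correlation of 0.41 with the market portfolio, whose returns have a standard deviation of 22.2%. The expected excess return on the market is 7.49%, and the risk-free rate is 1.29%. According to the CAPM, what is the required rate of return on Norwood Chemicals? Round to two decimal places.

β = ρ × σ_i / σ_m = 0.41 × 32.0% / 22.2% = 0.5910
E(R) = 1.29% + 0.5910 × 7.49% = 5.72%

5.72%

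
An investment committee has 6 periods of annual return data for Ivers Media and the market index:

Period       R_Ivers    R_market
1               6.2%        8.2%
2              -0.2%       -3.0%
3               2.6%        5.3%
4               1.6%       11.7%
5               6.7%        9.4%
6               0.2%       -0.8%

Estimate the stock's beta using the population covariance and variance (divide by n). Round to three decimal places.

Mean R_i = (6.2 − 0.2 + 2.6 + 1.6 + 6.7 + 0.2) / 6 = 2.8500%
Mean R_m = (8.2 − 3.0 + 5.3 + 11.7 + 9.4 − 0.8) / 6 = 5.1333%
Σ(R_i − R̄_i)(R_m − R̄_m) = 58.9800  ⇒  Cov = 58.9800 / 6 = 9.8300
Σ(R_m − R̄_m)² = 172.1133  ⇒  Var(R_m) = 172.1133 / 6 = 28.6856
β = Cov / Var(R_m) = 9.8300 / 28.6856 = 0.3427

0.343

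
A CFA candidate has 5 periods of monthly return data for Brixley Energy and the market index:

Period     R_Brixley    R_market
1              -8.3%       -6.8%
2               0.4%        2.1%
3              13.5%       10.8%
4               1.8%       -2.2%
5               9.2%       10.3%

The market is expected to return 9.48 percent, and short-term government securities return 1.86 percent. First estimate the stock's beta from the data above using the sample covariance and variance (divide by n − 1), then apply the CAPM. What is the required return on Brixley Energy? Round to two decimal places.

Mean R_i = (-8.3 + 0.4 + 13.5 + 1.8 + 9.2) / 5 = 3.3200%
Mean R_m = (-6.8 + 2.1 + 10.8 − 2.2 + 10.3) / 5 = 2.8400%
Σ(R_i − R̄_i)(R_m − R̄_m) = 246.7360  ⇒  Cov = 246.7360 / 4 = 61.6840
Σ(R_m − R̄_m)² = 237.8920  ⇒  Var(R_m) = 237.8920 / 4 = 59.4730
β = Cov / Var(R_m) = 61.6840 / 59.4730 = 1.0372
MRP = 9.48% − 1.86% = 7.62%
E(R) = R_f + β × MRP = 1.86% + 1.0372 × 7.62% = 9.76%

9.76%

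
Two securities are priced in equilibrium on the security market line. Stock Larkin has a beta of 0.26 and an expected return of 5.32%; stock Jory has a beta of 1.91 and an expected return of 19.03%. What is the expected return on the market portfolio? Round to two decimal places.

11.47%

Both satisfy E(R) = R_f + β·MRP, so the slope of the SML is
MRP = (19.03% − 5.32%) / (1.91 − 0.26) = 13.71% / 1.65 = 8.3091%
R_f = E(R_Larkin) − β_Larkin·MRP = 5.32% − 0.26 × 8.3091% = 3.1596%
E(R_m) = R_f + MRP = 3.1596% + 8.3091% = 11.47%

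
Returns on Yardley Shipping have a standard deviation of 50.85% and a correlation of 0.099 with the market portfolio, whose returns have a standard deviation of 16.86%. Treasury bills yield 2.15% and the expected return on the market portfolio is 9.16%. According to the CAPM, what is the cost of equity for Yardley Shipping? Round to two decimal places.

4.24%

β = ρ × σ_i / σ_m = 0.099 × 50.85% / 16.86% = 0.2986
MRP = 9.16% − 2.15% = 7.01%
E(R) = 2.15% + 0.2986 × 7.01% = 4.24%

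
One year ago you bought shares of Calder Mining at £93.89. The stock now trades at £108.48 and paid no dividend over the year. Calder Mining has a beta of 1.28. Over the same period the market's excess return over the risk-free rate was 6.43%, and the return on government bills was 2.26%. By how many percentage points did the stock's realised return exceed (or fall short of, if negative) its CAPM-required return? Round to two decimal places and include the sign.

+5.05%

Realised HPR = (P1 + D1 − P0) / P0 = (108.48 + 0.00 − 93.89) / 93.89 = 14.59 / 93.89 = 15.5395%
CAPM required = R_f + β·MRP = 2.26% + 1.28 × 6.43% = 10.4904%
α = realised − required = 15.5395% − 10.4904% = +5.05%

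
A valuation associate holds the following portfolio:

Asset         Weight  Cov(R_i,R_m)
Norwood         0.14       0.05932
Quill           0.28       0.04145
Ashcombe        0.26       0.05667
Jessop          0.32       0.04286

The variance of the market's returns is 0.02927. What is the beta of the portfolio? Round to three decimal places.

1.652

β_Norwood = 0.05932 / 0.02927 = 2.0266
β_Quill = 0.04145 / 0.02927 = 1.4161
β_Ashcombe = 0.05667 / 0.02927 = 1.9361
β_Jessop = 0.04286 / 0.02927 = 1.4643
β_P = Σ w_i β_i = 0.14×2.0266 + 0.28×1.4161 + 0.26×1.9361 + 0.32×1.4643 = 1.6522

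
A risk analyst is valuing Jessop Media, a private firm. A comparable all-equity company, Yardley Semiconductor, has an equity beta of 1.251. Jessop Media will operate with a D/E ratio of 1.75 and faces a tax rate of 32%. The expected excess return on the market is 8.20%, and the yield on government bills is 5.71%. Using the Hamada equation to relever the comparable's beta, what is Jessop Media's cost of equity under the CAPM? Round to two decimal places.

28.18%

β_L = β_U × [1 + (1 − t)(D/E)] = 1.251 × [1 + (1 − 0.32) × 1.75]
    = 1.251 × [1 + 0.68 × 1.75] = 1.251 × 2.1900 = 2.7397
E(R) = R_f + β_L × MRP = 5.71% + 2.7397 × 8.20% = 28.18%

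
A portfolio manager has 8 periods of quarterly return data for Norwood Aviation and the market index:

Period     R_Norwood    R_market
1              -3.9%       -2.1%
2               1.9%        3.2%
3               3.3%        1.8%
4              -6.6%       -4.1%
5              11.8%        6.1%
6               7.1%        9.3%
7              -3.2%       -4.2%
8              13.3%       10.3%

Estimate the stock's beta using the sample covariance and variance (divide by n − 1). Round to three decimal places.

1.195

Mean R_i = (-3.9 + 1.9 + 3.3 − 6.6 + 11.8 + 7.1 − 3.2 + 13.3) / 8 = 2.9625%
Mean R_m = (-2.1 + 3.2 + 1.8 − 4.1 + 6.1 + 9.3 − 4.2 + 10.3) / 8 = 2.5375%
Σ(R_i − R̄_i)(R_m − R̄_m) = 275.5713  ⇒  Cov = 275.5713 / 7 = 39.3673
Σ(R_m − R̄_m)² = 230.6188  ⇒  Var(R_m) = 230.6188 / 7 = 32.9455
β = Cov / Var(R_m) = 39.3673 / 32.9455 = 1.1949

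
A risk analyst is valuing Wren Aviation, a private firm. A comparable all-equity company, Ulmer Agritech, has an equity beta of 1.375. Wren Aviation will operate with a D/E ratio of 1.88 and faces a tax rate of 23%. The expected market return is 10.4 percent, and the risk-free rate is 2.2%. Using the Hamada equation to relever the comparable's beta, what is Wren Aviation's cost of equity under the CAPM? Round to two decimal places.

β_L = β_U × [1 + (1 − t)(D/E)] = 1.375 × [1 + (1 − 0.23) × 1.88]
    = 1.375 × [1 + 0.77 × 1.88] = 1.375 × 2.4476 = 3.3655
MRP = 10.4% − 2.2% = 8.20%
E(R) = R_f + β_L × MRP = 2.2% + 3.3655 × 8.2% = 29.80%

29.80%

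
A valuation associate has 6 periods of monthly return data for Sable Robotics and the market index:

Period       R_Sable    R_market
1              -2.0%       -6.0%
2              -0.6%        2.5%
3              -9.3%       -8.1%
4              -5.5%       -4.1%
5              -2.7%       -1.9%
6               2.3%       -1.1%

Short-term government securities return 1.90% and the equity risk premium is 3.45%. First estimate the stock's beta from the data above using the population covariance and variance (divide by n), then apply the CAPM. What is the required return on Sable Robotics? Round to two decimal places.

Mean R_i = (-2.0 − 0.6 − 9.3 − 5.5 − 2.7 + 2.3) / 6 = -2.9667%
Mean R_m = (-6.0 + 2.5 − 8.1 − 4.1 − 1.9 − 1.1) / 6 = -3.1167%
Σ(R_i − R̄_i)(R_m − R̄_m) = 55.5033  ⇒  Cov = 55.5033 / 6 = 9.2506
Σ(R_m − R̄_m)² = 71.2083  ⇒  Var(R_m) = 71.2083 / 6 = 11.8681
β = Cov / Var(R_m) = 9.2506 / 11.8681 = 0.7795
E(R) = R_f + β × MRP = 1.90% + 0.7795 × 3.45% = 4.59%

4.59%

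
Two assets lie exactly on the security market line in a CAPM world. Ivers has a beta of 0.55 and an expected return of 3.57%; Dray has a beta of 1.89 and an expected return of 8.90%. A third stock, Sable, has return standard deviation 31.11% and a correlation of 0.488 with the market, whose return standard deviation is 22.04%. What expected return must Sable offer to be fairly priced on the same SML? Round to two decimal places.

MRP = (8.90% − 3.57%) / (1.89 − 0.55) = 3.9776%
R_f = 3.57% − 0.55 × 3.9776% = 1.3823%
β_Sable = ρ·σ_i/σ_m = 0.488 × 31.11 / 22.04 = 0.6888
E(R_Sable) = R_f + β × MRP = 1.3823% + 0.6888 × 3.9776% = 4.12%

4.12%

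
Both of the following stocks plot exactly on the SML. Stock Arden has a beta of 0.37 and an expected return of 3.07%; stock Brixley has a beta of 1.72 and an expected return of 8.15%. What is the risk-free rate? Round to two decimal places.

Both satisfy E(R) = R_f + β·MRP, so the slope of the SML is
MRP = (8.15% − 3.07%) / (1.72 − 0.37) = 5.08% / 1.35 = 3.7630%
R_f = E(R_Arden) − β_Arden·MRP = 3.07% − 0.37 × 3.7630% = 1.6777%

1.68%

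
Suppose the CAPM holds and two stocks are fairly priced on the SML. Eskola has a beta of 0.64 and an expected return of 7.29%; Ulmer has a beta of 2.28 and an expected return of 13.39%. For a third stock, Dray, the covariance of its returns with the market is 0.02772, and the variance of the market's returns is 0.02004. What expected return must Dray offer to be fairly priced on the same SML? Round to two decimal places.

MRP = (13.39% − 7.29%) / (2.28 − 0.64) = 3.7195%
R_f = 7.29% − 0.64 × 3.7195% = 4.9095%
β_Dray = Cov / Var(R_m) = 0.02772 / 0.02004 = 1.3832
E(R_Dray) = R_f + β × MRP = 4.9095% + 1.3832 × 3.7195% = 10.05%

10.05%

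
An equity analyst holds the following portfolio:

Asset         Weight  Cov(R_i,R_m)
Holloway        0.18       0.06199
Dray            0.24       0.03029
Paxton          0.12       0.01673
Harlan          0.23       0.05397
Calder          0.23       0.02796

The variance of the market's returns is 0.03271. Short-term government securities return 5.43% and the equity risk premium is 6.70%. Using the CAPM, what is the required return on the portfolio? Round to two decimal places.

β_Holloway = 0.06199 / 0.03271 = 1.8951
β_Dray = 0.03029 / 0.03271 = 0.9260
β_Paxton = 0.01673 / 0.03271 = 0.5115
β_Harlan = 0.05397 / 0.03271 = 1.6500
β_Calder = 0.02796 / 0.03271 = 0.8548
β_P = Σ w_i β_i = 0.18×1.8951 + 0.24×0.9260 + 0.12×0.5115 + 0.23×1.6500 + 0.23×0.8548 = 1.2008
E(R_P) = R_f + β_P × MRP = 5.43% + 1.2008 × 6.70% = 13.48%

13.48%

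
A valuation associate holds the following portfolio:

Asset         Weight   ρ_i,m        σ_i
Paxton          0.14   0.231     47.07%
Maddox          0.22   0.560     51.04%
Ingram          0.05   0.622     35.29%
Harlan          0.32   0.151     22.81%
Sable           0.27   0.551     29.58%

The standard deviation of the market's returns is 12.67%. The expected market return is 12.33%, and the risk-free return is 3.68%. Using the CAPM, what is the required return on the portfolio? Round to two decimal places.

13.52%

β_Paxton = 0.231 × 47.07% / 12.67% = 0.8582
β_Maddox = 0.560 × 51.04% / 12.67% = 2.2559
β_Ingram = 0.622 × 35.29% / 12.67% = 1.7325
β_Harlan = 0.151 × 22.81% / 12.67% = 0.2718
β_Sable = 0.551 × 29.58% / 12.67% = 1.2864
β_P = Σ w_i β_i = 0.14×0.8582 + 0.22×2.2559 + 0.05×1.7325 + 0.32×0.2718 + 0.27×1.2864 = 1.1374
MRP = 12.33% − 3.68% = 8.65%
E(R_P) = R_f + β_P × MRP = 3.68% + 1.1374 × 8.65% = 13.52%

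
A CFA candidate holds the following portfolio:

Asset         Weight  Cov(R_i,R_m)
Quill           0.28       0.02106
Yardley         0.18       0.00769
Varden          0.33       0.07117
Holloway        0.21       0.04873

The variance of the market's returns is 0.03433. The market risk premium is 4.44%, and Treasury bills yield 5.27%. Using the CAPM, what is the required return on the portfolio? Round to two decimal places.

10.57%

β_Quill = 0.02106 / 0.03433 = 0.6135
β_Yardley = 0.00769 / 0.03433 = 0.2240
β_Varden = 0.07117 / 0.03433 = 2.0731
β_Holloway = 0.04873 / 0.03433 = 1.4195
β_P = Σ w_i β_i = 0.28×0.6135 + 0.18×0.2240 + 0.33×2.0731 + 0.21×1.4195 = 1.1943
E(R_P) = R_f + β_P × MRP = 5.27% + 1.1943 × 4.44% = 10.57%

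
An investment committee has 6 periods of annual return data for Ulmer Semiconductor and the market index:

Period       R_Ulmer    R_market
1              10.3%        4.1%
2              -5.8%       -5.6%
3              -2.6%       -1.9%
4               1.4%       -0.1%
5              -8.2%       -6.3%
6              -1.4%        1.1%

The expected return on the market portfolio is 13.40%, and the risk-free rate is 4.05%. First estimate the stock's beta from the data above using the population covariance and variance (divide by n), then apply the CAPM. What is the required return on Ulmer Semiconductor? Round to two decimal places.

18.12%

Mean R_i = (10.3 − 5.8 − 2.6 + 1.4 − 8.2 − 1.4) / 6 = -1.0500%
Mean R_m = (4.1 − 5.6 − 1.9 − 0.1 − 6.3 + 1.1) / 6 = -1.4500%
Σ(R_i − R̄_i)(R_m − R̄_m) = 120.4950  ⇒  Cov = 120.4950 / 6 = 20.0825
Σ(R_m − R̄_m)² = 80.0750  ⇒  Var(R_m) = 80.0750 / 6 = 13.3458
β = Cov / Var(R_m) = 20.0825 / 13.3458 = 1.5048
MRP = 13.40% − 4.05% = 9.35%
E(R) = R_f + β × MRP = 4.05% + 1.5048 × 9.35% = 18.12%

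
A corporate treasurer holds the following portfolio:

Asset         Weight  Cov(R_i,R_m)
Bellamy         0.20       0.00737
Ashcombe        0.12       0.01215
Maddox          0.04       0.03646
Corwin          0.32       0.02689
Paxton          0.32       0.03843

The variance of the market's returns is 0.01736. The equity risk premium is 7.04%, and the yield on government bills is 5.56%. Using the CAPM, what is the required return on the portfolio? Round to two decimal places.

15.82%

β_Bellamy = 0.00737 / 0.01736 = 0.4245
β_Ashcombe = 0.01215 / 0.01736 = 0.6999
β_Maddox = 0.03646 / 0.01736 = 2.1002
β_Corwin = 0.02689 / 0.01736 = 1.5490
β_Paxton = 0.03843 / 0.01736 = 2.2137
β_P = Σ w_i β_i = 0.20×0.4245 + 0.12×0.6999 + 0.04×2.1002 + 0.32×1.5490 + 0.32×2.2137 = 1.4570
E(R_P) = R_f + β_P × MRP = 5.56% + 1.4570 × 7.04% = 15.82%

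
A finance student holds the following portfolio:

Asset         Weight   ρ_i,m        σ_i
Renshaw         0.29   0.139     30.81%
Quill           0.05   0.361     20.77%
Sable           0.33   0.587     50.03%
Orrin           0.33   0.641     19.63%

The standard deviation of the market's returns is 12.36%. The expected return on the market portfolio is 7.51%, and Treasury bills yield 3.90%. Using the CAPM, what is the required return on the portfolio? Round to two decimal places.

β_Renshaw = 0.139 × 30.81% / 12.36% = 0.3465
β_Quill = 0.361 × 20.77% / 12.36% = 0.6066
β_Sable = 0.587 × 50.03% / 12.36% = 2.3760
β_Orrin = 0.641 × 19.63% / 12.36% = 1.0180
β_P = Σ w_i β_i = 0.29×0.3465 + 0.05×0.6066 + 0.33×2.3760 + 0.33×1.0180 = 1.2508
MRP = 7.51% − 3.90% = 3.61%
E(R_P) = R_f + β_P × MRP = 3.90% + 1.2508 × 3.61% = 8.42%

8.42%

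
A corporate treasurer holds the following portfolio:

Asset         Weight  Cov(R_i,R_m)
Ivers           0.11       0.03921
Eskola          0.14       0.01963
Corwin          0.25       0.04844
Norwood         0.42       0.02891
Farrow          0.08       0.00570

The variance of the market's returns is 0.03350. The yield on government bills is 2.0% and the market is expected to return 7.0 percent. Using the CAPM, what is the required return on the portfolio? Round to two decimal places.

β_Ivers = 0.03921 / 0.03350 = 1.1704
β_Eskola = 0.01963 / 0.03350 = 0.5860
β_Corwin = 0.04844 / 0.03350 = 1.4460
β_Norwood = 0.02891 / 0.03350 = 0.8630
β_Farrow = 0.00570 / 0.03350 = 0.1701
β_P = Σ w_i β_i = 0.11×1.1704 + 0.14×0.5860 + 0.25×1.4460 + 0.42×0.8630 + 0.08×0.1701 = 0.9484
MRP = 7.0% − 2.0% = 5.00%
E(R_P) = R_f + β_P × MRP = 2.0% + 0.9484 × 5.0% = 6.74%

6.74%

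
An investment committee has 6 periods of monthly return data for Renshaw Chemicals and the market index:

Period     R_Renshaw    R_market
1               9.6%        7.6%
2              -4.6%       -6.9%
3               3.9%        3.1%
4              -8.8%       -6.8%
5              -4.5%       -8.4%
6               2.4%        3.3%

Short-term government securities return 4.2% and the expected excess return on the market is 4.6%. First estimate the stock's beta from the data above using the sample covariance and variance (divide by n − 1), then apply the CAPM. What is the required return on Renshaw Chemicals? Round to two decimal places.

Mean R_i = (9.6 − 4.6 + 3.9 − 8.8 − 4.5 + 2.4) / 6 = -0.3333%
Mean R_m = (7.6 − 6.9 + 3.1 − 6.8 − 8.4 + 3.3) / 6 = -1.3500%
Σ(R_i − R̄_i)(R_m − R̄_m) = 219.6500  ⇒  Cov = 219.6500 / 5 = 43.9300
Σ(R_m − R̄_m)² = 231.7350  ⇒  Var(R_m) = 231.7350 / 5 = 46.3470
β = Cov / Var(R_m) = 43.9300 / 46.3470 = 0.9478
E(R) = R_f + β × MRP = 4.2% + 0.9478 × 4.6% = 8.56%

8.56%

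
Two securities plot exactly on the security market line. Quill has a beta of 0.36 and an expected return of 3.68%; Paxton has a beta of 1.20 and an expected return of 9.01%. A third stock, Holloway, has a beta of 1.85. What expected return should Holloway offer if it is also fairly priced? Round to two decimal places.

13.13%

MRP (SML slope) = (9.01% − 3.68%) / (1.20 − 0.36) = 5.33% / 0.84 = 6.3452%
R_f (intercept) = 3.68% − 0.36 × 6.3452% = 1.3957%
E(R_Holloway) = R_f + β × MRP = 1.3957% + 1.85 × 6.3452% = 13.13%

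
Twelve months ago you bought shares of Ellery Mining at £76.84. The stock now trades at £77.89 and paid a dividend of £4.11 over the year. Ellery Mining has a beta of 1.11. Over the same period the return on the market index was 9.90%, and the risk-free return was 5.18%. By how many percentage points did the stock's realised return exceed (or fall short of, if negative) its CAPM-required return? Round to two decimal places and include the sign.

-3.70%

Realised HPR = (P1 + D1 − P0) / P0 = (77.89 + 4.11 − 76.84) / 76.84 = 5.16 / 76.84 = 6.7153%
MRP = 9.90% − 5.18% = 4.72%
CAPM required = R_f + β·MRP = 5.18% + 1.11 × 4.72% = 10.4192%
α = realised − required = 6.7153% − 10.4192% = -3.70%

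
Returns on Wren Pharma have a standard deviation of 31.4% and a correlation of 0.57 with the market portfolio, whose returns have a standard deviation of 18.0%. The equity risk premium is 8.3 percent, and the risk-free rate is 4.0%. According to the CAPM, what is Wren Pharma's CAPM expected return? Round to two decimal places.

12.25%

β = ρ × σ_i / σ_m = 0.57 × 31.4% / 18.0% = 0.9943
E(R) = 4.0% + 0.9943 × 8.3% = 12.25%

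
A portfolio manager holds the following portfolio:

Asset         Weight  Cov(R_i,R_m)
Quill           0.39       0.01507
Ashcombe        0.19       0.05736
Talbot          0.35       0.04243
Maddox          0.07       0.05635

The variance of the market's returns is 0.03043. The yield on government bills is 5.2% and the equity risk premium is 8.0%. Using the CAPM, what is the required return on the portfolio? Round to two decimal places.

14.55%

β_Quill = 0.01507 / 0.03043 = 0.4952
β_Ashcombe = 0.05736 / 0.03043 = 1.8850
β_Talbot = 0.04243 / 0.03043 = 1.3943
β_Maddox = 0.05635 / 0.03043 = 1.8518
β_P = Σ w_i β_i = 0.39×0.4952 + 0.19×1.8850 + 0.35×1.3943 + 0.07×1.8518 = 1.1689
E(R_P) = R_f + β_P × MRP = 5.2% + 1.1689 × 8.0% = 14.55%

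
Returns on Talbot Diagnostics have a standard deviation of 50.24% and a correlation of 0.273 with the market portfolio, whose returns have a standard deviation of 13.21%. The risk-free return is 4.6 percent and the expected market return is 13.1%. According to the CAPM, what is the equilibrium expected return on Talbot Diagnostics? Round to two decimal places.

β = ρ × σ_i / σ_m = 0.273 × 50.24% / 13.21% = 1.0383
MRP = 13.1% − 4.6% = 8.50%
E(R) = 4.6% + 1.0383 × 8.5% = 13.43%

13.43%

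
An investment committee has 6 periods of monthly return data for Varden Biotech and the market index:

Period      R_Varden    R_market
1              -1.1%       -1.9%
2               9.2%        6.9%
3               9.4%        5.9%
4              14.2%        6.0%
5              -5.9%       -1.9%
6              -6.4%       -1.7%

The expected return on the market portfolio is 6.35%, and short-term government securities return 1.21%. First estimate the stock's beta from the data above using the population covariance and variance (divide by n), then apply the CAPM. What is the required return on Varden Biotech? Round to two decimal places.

Mean R_i = (-1.1 + 9.2 + 9.4 + 14.2 − 5.9 − 6.4) / 6 = 3.2333%
Mean R_m = (-1.9 + 6.9 + 5.9 + 6.0 − 1.9 − 1.7) / 6 = 2.2167%
Σ(R_i − R̄_i)(R_m − R̄_m) = 185.3167  ⇒  Cov = 185.3167 / 6 = 30.8861
Σ(R_m − R̄_m)² = 99.0483  ⇒  Var(R_m) = 99.0483 / 6 = 16.5081
β = Cov / Var(R_m) = 30.8861 / 16.5081 = 1.8710
MRP = 6.35% − 1.21% = 5.14%
E(R) = R_f + β × MRP = 1.21% + 1.8710 × 5.14% = 10.83%

10.83%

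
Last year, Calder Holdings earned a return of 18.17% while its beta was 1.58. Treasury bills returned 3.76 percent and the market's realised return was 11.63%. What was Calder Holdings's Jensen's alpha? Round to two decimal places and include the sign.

Market excess return = 11.63% − 3.76% = 7.87%
CAPM benchmark = R_f + β(R_m − R_f) = 3.76% + 1.58 × 7.87% = 16.1946%
α = actual − benchmark = 18.17% − 16.1946% = +1.98%

+1.98%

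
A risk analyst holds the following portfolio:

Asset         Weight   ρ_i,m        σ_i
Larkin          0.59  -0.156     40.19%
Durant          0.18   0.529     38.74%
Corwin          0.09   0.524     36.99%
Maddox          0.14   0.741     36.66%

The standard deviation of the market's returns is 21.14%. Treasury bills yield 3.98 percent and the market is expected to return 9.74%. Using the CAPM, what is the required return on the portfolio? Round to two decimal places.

5.49%

β_Larkin = -0.156 × 40.19% / 21.14% = -0.2966
β_Durant = 0.529 × 38.74% / 21.14% = 0.9694
β_Corwin = 0.524 × 36.99% / 21.14% = 0.9169
β_Maddox = 0.741 × 36.66% / 21.14% = 1.2850
β_P = Σ w_i β_i = 0.59×-0.2966 + 0.18×0.9694 + 0.09×0.9169 + 0.14×1.2850 = 0.2619
MRP = 9.74% − 3.98% = 5.76%
E(R_P) = R_f + β_P × MRP = 3.98% + 0.2619 × 5.76% = 5.49%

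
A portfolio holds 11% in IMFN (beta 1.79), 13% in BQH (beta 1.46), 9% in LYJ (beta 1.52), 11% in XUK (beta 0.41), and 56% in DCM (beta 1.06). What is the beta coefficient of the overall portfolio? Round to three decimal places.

β_P = Σ w_i β_i = 0.11×1.79 + 0.13×1.46 + 0.09×1.52 + 0.11×0.41 + 0.56×1.06 = 1.1622

1.162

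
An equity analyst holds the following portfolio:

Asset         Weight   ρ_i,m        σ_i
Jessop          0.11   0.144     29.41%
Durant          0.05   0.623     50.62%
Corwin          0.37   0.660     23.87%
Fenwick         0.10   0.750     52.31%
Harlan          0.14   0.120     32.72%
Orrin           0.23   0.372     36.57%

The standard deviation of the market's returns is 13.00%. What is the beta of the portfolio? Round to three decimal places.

β_Jessop = 0.144 × 29.41% / 13.00% = 0.3258
β_Durant = 0.623 × 50.62% / 13.00% = 2.4259
β_Corwin = 0.660 × 23.87% / 13.00% = 1.2119
β_Fenwick = 0.750 × 52.31% / 13.00% = 3.0179
β_Harlan = 0.120 × 32.72% / 13.00% = 0.3020
β_Orrin = 0.372 × 36.57% / 13.00% = 1.0465
β_P = Σ w_i β_i = 0.11×0.3258 + 0.05×2.4259 + 0.37×1.2119 + 0.10×3.0179 + 0.14×0.3020 + 0.23×1.0465 = 1.1903

1.190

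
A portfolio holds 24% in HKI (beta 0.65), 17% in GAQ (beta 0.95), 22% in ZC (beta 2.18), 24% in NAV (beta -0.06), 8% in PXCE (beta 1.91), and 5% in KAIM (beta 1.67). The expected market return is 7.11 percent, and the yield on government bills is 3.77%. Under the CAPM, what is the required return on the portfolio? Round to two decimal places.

7.17%

β_P = Σ w_i β_i = 0.24×0.65 + 0.17×0.95 + 0.22×2.18 + 0.24×-0.06 + 0.08×1.91 + 0.05×1.67 = 1.0190
MRP = 7.11% − 3.77% = 3.34%
E(R_P) = R_f + β_P × MRP = 3.77% + 1.0190 × 3.34% = 7.17%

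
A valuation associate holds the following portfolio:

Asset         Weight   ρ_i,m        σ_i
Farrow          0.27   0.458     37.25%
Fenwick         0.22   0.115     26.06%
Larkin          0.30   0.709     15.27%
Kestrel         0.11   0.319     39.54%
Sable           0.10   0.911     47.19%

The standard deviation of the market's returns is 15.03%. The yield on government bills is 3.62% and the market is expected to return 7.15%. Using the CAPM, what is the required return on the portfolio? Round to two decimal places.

β_Farrow = 0.458 × 37.25% / 15.03% = 1.1351
β_Fenwick = 0.115 × 26.06% / 15.03% = 0.1994
β_Larkin = 0.709 × 15.27% / 15.03% = 0.7203
β_Kestrel = 0.319 × 39.54% / 15.03% = 0.8392
β_Sable = 0.911 × 47.19% / 15.03% = 2.8603
β_P = Σ w_i β_i = 0.27×1.1351 + 0.22×0.1994 + 0.30×0.7203 + 0.11×0.8392 + 0.10×2.8603 = 0.9448
MRP = 7.15% − 3.62% = 3.53%
E(R_P) = R_f + β_P × MRP = 3.62% + 0.9448 × 3.53% = 6.96%

6.96%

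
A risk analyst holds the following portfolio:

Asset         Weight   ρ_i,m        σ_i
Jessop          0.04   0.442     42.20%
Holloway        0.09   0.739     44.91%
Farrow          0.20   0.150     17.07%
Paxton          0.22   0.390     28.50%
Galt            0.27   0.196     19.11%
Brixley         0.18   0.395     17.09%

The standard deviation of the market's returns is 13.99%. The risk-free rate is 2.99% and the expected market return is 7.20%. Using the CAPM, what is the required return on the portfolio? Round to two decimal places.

5.67%

β_Jessop = 0.442 × 42.20% / 13.99% = 1.3333
β_Holloway = 0.739 × 44.91% / 13.99% = 2.3723
β_Farrow = 0.150 × 17.07% / 13.99% = 0.1830
β_Paxton = 0.390 × 28.50% / 13.99% = 0.7945
β_Galt = 0.196 × 19.11% / 13.99% = 0.2677
β_Brixley = 0.395 × 17.09% / 13.99% = 0.4825
β_P = Σ w_i β_i = 0.04×1.3333 + 0.09×2.3723 + 0.20×0.1830 + 0.22×0.7945 + 0.27×0.2677 + 0.18×0.4825 = 0.6374
MRP = 7.20% − 2.99% = 4.21%
E(R_P) = R_f + β_P × MRP = 2.99% + 0.6374 × 4.21% = 5.67%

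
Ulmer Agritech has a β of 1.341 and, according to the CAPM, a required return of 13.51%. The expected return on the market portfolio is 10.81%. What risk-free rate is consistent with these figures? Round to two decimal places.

2.89%

E(R) = R_f + β(E(R_m) − R_f) = R_f(1 − β) + β·E(R_m)
13.51% = R_f × (1 − 1.341) + 1.341 × 10.81%
13.51% = R_f × -0.341 + 14.49621%
R_f = (13.51% − 14.49621%) / -0.341 = 2.89%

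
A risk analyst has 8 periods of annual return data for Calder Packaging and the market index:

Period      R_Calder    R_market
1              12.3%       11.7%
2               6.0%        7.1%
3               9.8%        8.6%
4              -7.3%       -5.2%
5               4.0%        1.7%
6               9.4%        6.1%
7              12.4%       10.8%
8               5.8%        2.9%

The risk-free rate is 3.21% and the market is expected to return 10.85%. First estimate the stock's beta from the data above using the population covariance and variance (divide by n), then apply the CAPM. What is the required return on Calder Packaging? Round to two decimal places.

11.66%

Mean R_i = (12.3 + 6.0 + 9.8 − 7.3 + 4.0 + 9.4 + 12.4 + 5.8) / 8 = 6.5500%
Mean R_m = (11.7 + 7.1 + 8.6 − 5.2 + 1.7 + 6.1 + 10.8 + 2.9) / 8 = 5.4625%
Σ(R_i − R̄_i)(R_m − R̄_m) = 237.3950  ⇒  Cov = 237.3950 / 8 = 29.6744
Σ(R_m − R̄_m)² = 214.7388  ⇒  Var(R_m) = 214.7388 / 8 = 26.8424
β = Cov / Var(R_m) = 29.6744 / 26.8424 = 1.1055
MRP = 10.85% − 3.21% = 7.64%
E(R) = R_f + β × MRP = 3.21% + 1.1055 × 7.64% = 11.66%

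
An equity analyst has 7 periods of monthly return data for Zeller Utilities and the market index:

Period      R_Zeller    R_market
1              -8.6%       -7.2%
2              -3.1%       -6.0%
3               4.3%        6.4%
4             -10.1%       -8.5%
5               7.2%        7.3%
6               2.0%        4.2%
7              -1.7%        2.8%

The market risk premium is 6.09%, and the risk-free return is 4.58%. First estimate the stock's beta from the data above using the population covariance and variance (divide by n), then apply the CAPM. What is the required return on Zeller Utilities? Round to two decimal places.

Mean R_i = (-8.6 − 3.1 + 4.3 − 10.1 + 7.2 + 2.0 − 1.7) / 7 = -1.4286%
Mean R_m = (-7.2 − 6.0 + 6.4 − 8.5 + 7.3 + 4.2 + 2.8) / 7 = -0.1429%
Σ(R_i − R̄_i)(R_m − R̄_m) = 248.6614  ⇒  Cov = 248.6614 / 7 = 35.5231
Σ(R_m − R̄_m)² = 279.6771  ⇒  Var(R_m) = 279.6771 / 7 = 39.9539
β = Cov / Var(R_m) = 35.5231 / 39.9539 = 0.8891
E(R) = R_f + β × MRP = 4.58% + 0.8891 × 6.09% = 9.99%

9.99%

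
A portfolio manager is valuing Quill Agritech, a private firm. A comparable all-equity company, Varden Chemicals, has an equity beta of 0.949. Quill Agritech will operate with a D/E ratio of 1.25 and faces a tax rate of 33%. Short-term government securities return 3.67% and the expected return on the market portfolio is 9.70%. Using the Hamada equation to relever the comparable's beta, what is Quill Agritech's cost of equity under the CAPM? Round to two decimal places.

14.19%

β_L = β_U × [1 + (1 − t)(D/E)] = 0.949 × [1 + (1 − 0.33) × 1.25]
    = 0.949 × [1 + 0.67 × 1.25] = 0.949 × 1.8375 = 1.7438
MRP = 9.70% − 3.67% = 6.03%
E(R) = R_f + β_L × MRP = 3.67% + 1.7438 × 6.03% = 14.19%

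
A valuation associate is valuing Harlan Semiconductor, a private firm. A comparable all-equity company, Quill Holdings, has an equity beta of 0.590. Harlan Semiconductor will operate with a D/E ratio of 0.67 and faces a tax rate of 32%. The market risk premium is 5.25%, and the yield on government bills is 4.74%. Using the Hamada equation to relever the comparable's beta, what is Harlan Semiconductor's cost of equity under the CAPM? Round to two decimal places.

β_L = β_U × [1 + (1 − t)(D/E)] = 0.590 × [1 + (1 − 0.32) × 0.67]
    = 0.590 × [1 + 0.68 × 0.67] = 0.590 × 1.4556 = 0.8588
E(R) = R_f + β_L × MRP = 4.74% + 0.8588 × 5.25% = 9.25%

9.25%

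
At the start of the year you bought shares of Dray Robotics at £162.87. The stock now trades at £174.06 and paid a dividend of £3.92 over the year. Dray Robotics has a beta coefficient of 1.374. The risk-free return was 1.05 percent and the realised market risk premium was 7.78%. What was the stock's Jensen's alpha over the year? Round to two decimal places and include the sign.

-2.46%

Realised HPR = (P1 + D1 − P0) / P0 = (174.06 + 3.92 − 162.87) / 162.87 = 15.11 / 162.87 = 9.2773%
CAPM required = R_f + β·MRP = 1.05% + 1.374 × 7.78% = 11.73972%
α = realised − required = 9.2773% − 11.73972% = -2.46%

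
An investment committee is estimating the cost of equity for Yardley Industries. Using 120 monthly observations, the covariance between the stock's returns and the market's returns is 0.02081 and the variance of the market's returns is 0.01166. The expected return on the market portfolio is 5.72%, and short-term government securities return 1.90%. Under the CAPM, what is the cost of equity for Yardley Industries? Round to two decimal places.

β = Cov(R_i, R_m) / Var(R_m) = 0.02081 / 0.01166 = 1.7847
MRP = 5.72% − 1.90% = 3.82%
E(R) = R_f + β × MRP = 1.90% + 1.7847 × 3.82% = 8.72%

8.72%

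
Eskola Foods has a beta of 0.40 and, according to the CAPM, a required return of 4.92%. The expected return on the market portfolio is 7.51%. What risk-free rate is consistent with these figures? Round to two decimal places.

3.19%

E(R) = R_f + β(E(R_m) − R_f) = R_f(1 − β) + β·E(R_m)
4.92% = R_f × (1 − 0.40) + 0.40 × 7.51%
4.92% = R_f × 0.60 + 3.0040%
R_f = (4.92% − 3.0040%) / 0.60 = 3.19%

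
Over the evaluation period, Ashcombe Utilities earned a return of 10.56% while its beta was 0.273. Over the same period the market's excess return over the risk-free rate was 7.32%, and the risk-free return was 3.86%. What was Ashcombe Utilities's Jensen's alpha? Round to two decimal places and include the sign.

+4.70%

CAPM benchmark = R_f + β(R_m − R_f) = 3.86% + 0.273 × 7.32% = 5.85836%
α = actual − benchmark = 10.56% − 5.85836% = +4.70%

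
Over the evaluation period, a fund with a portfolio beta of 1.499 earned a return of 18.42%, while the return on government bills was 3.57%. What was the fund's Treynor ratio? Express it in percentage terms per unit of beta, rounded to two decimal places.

Treynor = (R_P − R_f) / β_P = (18.42% − 3.57%) / 1.4990 = 14.85% / 1.4990 = 9.91%

9.91%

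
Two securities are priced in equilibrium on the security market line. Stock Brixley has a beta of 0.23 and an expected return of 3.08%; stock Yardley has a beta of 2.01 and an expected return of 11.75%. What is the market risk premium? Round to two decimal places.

4.87%

Both satisfy E(R) = R_f + β·MRP, so the slope of the SML is
MRP = (11.75% − 3.08%) / (2.01 − 0.23) = 8.67% / 1.78 = 4.8708%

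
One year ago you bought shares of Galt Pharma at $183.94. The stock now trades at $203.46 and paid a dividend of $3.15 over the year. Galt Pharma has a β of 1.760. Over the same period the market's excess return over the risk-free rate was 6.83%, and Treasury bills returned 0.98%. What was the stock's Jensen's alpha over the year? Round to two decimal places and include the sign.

-0.68%

Realised HPR = (P1 + D1 − P0) / P0 = (203.46 + 3.15 − 183.94) / 183.94 = 22.67 / 183.94 = 12.3247%
CAPM required = R_f + β·MRP = 0.98% + 1.760 × 6.83% = 13.00080%
α = realised − required = 12.3247% − 13.00080% = -0.68%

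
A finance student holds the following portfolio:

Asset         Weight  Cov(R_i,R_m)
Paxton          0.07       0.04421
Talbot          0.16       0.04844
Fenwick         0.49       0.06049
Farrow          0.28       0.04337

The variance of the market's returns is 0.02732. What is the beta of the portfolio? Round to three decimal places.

β_Paxton = 0.04421 / 0.02732 = 1.6182
β_Talbot = 0.04844 / 0.02732 = 1.7731
β_Fenwick = 0.06049 / 0.02732 = 2.2141
β_Farrow = 0.04337 / 0.02732 = 1.5875
β_P = Σ w_i β_i = 0.07×1.6182 + 0.16×1.7731 + 0.49×2.2141 + 0.28×1.5875 = 1.9264

1.926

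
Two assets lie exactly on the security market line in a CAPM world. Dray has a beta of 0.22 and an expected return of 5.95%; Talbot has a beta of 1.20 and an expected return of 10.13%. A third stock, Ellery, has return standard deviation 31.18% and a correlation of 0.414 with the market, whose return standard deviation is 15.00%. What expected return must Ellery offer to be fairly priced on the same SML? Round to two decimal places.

MRP = (10.13% − 5.95%) / (1.20 − 0.22) = 4.2653%
R_f = 5.95% − 0.22 × 4.2653% = 5.0116%
β_Ellery = ρ·σ_i/σ_m = 0.414 × 31.18 / 15.00 = 0.8606
E(R_Ellery) = R_f + β × MRP = 5.0116% + 0.8606 × 4.2653% = 8.68%

8.68%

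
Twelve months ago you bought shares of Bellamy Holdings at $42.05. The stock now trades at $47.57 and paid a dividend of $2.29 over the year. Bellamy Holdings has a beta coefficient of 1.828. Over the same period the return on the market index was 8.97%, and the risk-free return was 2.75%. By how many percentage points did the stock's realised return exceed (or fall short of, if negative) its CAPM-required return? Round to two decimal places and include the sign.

Realised HPR = (P1 + D1 − P0) / P0 = (47.57 + 2.29 − 42.05) / 42.05 = 7.81 / 42.05 = 18.5731%
MRP = 8.97% − 2.75% = 6.22%
CAPM required = R_f + β·MRP = 2.75% + 1.828 × 6.22% = 14.12016%
α = realised − required = 18.5731% − 14.12016% = +4.45%

+4.45%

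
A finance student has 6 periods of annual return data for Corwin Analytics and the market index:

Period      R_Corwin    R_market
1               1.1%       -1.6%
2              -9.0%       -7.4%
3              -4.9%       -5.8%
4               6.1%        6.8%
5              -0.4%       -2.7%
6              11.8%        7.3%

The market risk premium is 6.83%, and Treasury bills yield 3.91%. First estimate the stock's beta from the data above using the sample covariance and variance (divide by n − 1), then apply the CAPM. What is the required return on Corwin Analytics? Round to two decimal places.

11.74%

Mean R_i = (1.1 − 9.0 − 4.9 + 6.1 − 0.4 + 11.8) / 6 = 0.7833%
Mean R_m = (-1.6 − 7.4 − 5.8 + 6.8 − 2.7 + 7.3) / 6 = -0.5667%
Σ(R_i − R̄_i)(R_m − R̄_m) = 224.6233  ⇒  Cov = 224.6233 / 5 = 44.9247
Σ(R_m − R̄_m)² = 195.8533  ⇒  Var(R_m) = 195.8533 / 5 = 39.1707
β = Cov / Var(R_m) = 44.9247 / 39.1707 = 1.1469
E(R) = R_f + β × MRP = 3.91% + 1.1469 × 6.83% = 11.74%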